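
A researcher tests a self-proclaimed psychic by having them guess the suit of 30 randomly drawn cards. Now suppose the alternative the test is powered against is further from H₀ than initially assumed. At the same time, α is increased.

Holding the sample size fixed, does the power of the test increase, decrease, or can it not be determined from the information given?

A bigger departure from H₀ is easier for the test to detect, so it fails to reject less often. A larger α widens the rejection region, so when the alternative is true more outcomes lead to rejection — failing to reject becomes less likely. Both changes push β in the same direction.
Since power = 1 − β and β decreases, power increases.

It increases.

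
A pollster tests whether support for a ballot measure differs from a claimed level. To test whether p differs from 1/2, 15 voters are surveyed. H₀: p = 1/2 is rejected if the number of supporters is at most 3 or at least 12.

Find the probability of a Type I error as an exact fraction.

9/256

Under H₀, K ~ Binomial(15, 1/2); α is the probability of landing in either tail, P(K ≤ 3) + P(K ≥ 12).
Each tail has probability (1 + 15 + 105 + 455)/32768; doubling gives α = 1152/32768 = 9/256.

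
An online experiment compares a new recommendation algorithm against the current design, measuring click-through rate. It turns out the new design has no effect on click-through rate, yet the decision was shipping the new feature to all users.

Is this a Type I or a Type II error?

The null hypothesis here is that the new design has no effect on click-through rate.
'Shipping the new feature to all users' corresponds to rejecting H₀.
H₀ was rejected but H₀ is true — a Type I error (false positive).

Type I error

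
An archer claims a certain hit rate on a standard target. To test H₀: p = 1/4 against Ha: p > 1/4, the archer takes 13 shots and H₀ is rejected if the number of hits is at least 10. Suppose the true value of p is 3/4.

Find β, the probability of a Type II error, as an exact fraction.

3487541/8388608

β = P(fail to reject H₀ | Ha true) = P(Y ≤ 9 | p = 3/4), Y ~ Binomial(13, 3/4).
Summing C(13,j)·(3/4)^j·(1/4)^{13-j} for j = 0..9 gives 3487541/8388608.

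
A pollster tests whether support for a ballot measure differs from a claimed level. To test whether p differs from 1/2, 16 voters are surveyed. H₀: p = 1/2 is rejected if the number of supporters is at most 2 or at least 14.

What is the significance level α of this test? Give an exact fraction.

α = P(X ≤ 2 or X ≥ 14 | p = 1/2), X ~ Binomial(16, 1/2).
Each tail has probability (1 + 16 + 120)/65536; doubling gives α = 274/65536 = 137/32768.

137/32768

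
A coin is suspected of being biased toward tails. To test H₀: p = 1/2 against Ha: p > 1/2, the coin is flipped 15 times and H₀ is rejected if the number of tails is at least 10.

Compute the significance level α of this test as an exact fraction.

309/2048

The Type I error probability is α = P(K ≥ 10) computed under H₀, where K ~ Binomial(15, 1/2).
That's C(15,10) + C(15,11) + C(15,12) + C(15,13) + C(15,14) + C(15,15) over 2^15, i.e. (3003 + 1365 + 455 + 105 + 15 + 1)/32768 = 4944/32768 = 309/2048.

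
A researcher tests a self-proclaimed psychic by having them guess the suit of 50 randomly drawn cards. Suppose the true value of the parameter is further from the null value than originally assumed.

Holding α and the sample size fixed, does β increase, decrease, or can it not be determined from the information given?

A larger true effect moves the Ha sampling distribution further from the H₀ critical value, making rejection more likely when Ha is true.

It decreases.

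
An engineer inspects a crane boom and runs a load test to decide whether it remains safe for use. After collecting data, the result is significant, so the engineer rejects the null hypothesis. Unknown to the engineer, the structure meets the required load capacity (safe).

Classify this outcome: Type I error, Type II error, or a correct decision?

The conventional null hypothesis here is that the structure meets the required load capacity (safe).
H₀ was rejected, but H₀ is actually true.
Rejecting a true null hypothesis is a Type I error (false positive).

Type I error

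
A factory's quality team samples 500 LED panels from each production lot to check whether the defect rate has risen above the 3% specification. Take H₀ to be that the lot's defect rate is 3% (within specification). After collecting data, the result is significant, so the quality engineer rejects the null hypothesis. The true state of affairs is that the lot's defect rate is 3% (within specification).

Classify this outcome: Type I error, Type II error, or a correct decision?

H₀ was rejected, but H₀ is actually true.
Rejecting a true null hypothesis is a Type I error (false positive).

Type I error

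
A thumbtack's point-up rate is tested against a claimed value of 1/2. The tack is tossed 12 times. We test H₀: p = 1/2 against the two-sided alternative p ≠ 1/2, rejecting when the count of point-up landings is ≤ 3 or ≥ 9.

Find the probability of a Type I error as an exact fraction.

299/2048

The significance level is the null-hypothesis probability of the rejection region {≤3} ∪ {≥9}.
Each tail has probability (1 + 12 + 66 + 220)/4096; doubling gives α = 598/4096 = 299/2048.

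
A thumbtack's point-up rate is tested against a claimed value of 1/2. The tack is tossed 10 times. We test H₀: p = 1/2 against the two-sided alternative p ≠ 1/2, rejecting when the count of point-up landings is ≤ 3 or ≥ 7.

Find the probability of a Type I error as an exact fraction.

11/32

The significance level is the null-hypothesis probability of the rejection region {≤3} ∪ {≥7}.
Each tail has probability (1 + 10 + 45 + 120)/1024; doubling gives α = 352/1024 = 11/32.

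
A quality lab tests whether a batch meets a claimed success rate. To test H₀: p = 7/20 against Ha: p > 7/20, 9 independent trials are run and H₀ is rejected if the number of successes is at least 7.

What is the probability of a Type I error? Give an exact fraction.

715658867/64000000000

α = P(reject H₀ | H₀ true) = P(X ≥ 7 | p = 7/20), with X ~ Binomial(9, 7/20).
Summing C(9,j)(7/20)^j(13/20)^{9−j} for j = 7,…,9 gives 715658867/64000000000.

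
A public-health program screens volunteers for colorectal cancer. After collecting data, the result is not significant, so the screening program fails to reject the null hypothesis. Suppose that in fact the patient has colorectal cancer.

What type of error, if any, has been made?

Type II error

The conventional null hypothesis here is that the patient does not have colorectal cancer.
H₀ was not rejected, but H₀ is actually false.
Failing to reject a false null hypothesis is a Type II error (false negative).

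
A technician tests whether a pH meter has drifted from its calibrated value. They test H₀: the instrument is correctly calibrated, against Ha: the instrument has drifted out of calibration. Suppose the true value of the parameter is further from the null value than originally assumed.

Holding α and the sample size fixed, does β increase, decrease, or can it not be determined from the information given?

The further the true parameter sits from the null value, the more of the Ha sampling distribution falls in the rejection region.

It decreases.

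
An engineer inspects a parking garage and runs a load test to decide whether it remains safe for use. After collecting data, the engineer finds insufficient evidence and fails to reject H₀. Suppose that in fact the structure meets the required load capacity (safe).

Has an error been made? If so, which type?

No error — this is a correct decision.

The conventional null hypothesis here is that the structure meets the required load capacity (safe).
The test retained a true H₀ — the decision matches the true state.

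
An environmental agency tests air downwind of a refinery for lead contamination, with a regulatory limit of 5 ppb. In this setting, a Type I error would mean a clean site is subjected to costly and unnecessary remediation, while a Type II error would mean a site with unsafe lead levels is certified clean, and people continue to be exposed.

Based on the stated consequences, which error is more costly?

The Type II consequence (a site with unsafe lead levels is certified clean, and people continue to be exposed) is more severe than the Type I consequence (a clean site is subjected to costly and unnecessary remediation).

Type II error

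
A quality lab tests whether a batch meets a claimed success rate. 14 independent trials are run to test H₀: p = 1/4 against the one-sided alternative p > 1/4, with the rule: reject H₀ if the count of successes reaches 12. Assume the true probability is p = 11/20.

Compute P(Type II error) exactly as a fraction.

805268516435735481/819200000000000000

β = P(fail to reject H₀ | Ha true) = P(K ≤ 11 | p = 11/20), K ~ Binomial(14, 11/20).
Equivalently, β = 1 − P(K ≥ 12) = 805268516435735481/819200000000000000.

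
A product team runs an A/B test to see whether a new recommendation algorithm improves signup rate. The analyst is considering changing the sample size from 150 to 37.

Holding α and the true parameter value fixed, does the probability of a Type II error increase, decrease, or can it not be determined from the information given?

A smaller sample increases the standard error, so the sampling distributions under H₀ and Ha overlap more.

It increases.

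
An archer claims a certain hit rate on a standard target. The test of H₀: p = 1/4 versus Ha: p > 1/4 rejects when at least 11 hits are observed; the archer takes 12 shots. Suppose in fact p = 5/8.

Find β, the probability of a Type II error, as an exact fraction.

66717523611/68719476736

A Type II error is failing to reject when Ha holds: with p = 5/8, β = P(K ≤ 10).
Equivalently, β = 1 − P(K ≥ 11) = 66717523611/68719476736.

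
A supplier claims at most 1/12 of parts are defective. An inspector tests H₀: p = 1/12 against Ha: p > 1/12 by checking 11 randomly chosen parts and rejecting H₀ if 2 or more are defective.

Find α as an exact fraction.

86192514733/371504185344

Under H₀, X ~ Binomial(11, 1/12); the Type I error rate is P(X ≥ 2).
α = 1 − P(X ≤ 1) = 1 − 285311670611/371504185344 = 86192514733/371504185344.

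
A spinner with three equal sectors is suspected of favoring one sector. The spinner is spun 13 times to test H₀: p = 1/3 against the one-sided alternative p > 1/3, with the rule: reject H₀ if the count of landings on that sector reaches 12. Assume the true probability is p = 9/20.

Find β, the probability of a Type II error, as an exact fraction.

β = P(fail to reject H₀ | Ha true) = P(X ≤ 11 | p = 9/20), X ~ Binomial(13, 9/20).
Summing C(13,j)·(9/20)^j·(11/20)^{13-j} for j = 0..11 gives 10234633838806861/10240000000000000.

10234633838806861/10240000000000000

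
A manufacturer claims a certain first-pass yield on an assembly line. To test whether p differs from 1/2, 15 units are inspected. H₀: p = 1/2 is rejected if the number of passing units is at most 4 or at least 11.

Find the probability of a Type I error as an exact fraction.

The significance level is the null-hypothesis probability of the rejection region {≤4} ∪ {≥11}.
The two tails are symmetric, so α = 2·(1 + 15 + 105 + 455 + 1365)/2^15 = 3882/32768 = 1941/16384.

1941/16384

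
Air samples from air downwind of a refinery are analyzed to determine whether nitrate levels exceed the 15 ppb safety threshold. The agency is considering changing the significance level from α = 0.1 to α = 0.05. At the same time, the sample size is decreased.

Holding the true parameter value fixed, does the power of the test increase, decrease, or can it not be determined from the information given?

It decreases.

Lowering α raises the bar for rejection; under Ha, the test now fails to reject on outcomes it previously would have rejected. With less data the test statistic is noisier; under Ha, more outcomes land inside the acceptance region. Both changes push β in the same direction.
Since power = 1 − β and β increases, power decreases.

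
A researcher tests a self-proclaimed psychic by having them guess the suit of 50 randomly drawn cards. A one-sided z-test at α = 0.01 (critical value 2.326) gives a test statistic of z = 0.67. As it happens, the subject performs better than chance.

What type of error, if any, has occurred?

The conventional null hypothesis is that the subject is guessing at random (p = 1/4).
Since z = 0.67 ≤ z* = 2.326, H₀ is not rejected.
H₀ is false (actually the subject performs better than chance).
Failing to reject a false H₀ is a Type II error.

Type II error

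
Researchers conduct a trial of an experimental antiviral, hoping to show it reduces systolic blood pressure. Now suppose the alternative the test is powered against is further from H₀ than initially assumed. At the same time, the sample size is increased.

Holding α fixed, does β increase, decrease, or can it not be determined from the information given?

A bigger departure from H₀ is easier for the test to detect, so it fails to reject less often. A larger sample reduces the standard error, pulling the sampling distribution under Ha further from the non-rejection region. Both changes push β in the same direction.

It decreases.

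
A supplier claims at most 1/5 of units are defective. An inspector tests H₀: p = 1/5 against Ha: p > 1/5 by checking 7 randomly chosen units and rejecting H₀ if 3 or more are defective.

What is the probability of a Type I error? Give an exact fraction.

The significance level is the probability, assuming p = 1/5, of seeing 3 or more defectives in 7 draws.
Computing the lower-tail complement: 1 − 13312/15625 = 2313/15625.

2313/15625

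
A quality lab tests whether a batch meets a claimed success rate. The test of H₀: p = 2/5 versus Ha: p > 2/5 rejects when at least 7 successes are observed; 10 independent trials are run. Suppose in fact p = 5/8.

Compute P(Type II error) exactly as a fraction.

148513581/268435456

Under the alternative p = 5/8, S ~ Binomial(10, 5/8); β is the probability the test does not reject, P(S < 7).
Adding the binomial probabilities P(S=0)+…+P(S=6) at p = 5/8 gives 148513581/268435456.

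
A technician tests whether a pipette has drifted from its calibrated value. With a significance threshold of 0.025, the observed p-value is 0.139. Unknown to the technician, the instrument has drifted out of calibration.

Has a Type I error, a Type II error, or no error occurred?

Type II error

The conventional null hypothesis is that the instrument is correctly calibrated.
Since p = 0.139 ≥ α = 0.025, H₀ is not rejected.
H₀ is false (actually the instrument has drifted out of calibration).
Failing to reject a false H₀ is a Type II error.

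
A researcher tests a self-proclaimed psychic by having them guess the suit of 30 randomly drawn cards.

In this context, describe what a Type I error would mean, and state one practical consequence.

With the conventional null hypothesis that the subject is guessing at random (p = 1/4):
A Type I error is rejecting H₀ when H₀ is true.
Here that means concluding the subject has some ability beyond chance when actually the subject is guessing at random (p = 1/4).

A Type I error would mean concluding that the subject performs better than chance when in fact the subject is guessing at random (p = 1/4). Consequence: a lucky guesser is credited with psychic ability.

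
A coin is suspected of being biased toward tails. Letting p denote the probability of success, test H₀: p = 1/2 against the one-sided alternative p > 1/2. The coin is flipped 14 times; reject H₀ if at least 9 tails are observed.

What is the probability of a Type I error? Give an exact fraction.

3473/16384

α = P(reject H₀ | H₀ true) = P(X ≥ 9 | p = 1/2), with X ~ Binomial(14, 1/2).
Summing the upper tail: (2002 + 1001 + 364 + 91 + 14 + 1) / 2^14 = 3473/16384.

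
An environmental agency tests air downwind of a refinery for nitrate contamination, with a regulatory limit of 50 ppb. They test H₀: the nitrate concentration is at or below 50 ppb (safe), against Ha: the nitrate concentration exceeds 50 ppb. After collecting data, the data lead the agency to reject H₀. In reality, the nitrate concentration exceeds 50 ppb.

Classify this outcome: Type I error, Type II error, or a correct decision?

No error (correct decision).

The test rejected a false H₀ — the decision matches the true state.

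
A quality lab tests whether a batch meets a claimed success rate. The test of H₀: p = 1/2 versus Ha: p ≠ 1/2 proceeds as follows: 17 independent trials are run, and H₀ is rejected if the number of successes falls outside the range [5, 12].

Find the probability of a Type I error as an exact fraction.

1607/32768

Under H₀, X ~ Binomial(17, 1/2); α is the probability of landing in either tail, P(X ≤ 4) + P(X ≥ 13).
By symmetry, α = 2·P(X ≤ 4) = 2·(1 + 17 + 136 + 680 + 2380)/131072 = 6428/131072 = 1607/32768.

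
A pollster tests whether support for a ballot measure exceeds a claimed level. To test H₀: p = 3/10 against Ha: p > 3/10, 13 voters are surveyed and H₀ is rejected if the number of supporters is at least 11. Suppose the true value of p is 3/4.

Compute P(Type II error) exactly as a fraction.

22394171/33554432

Under the alternative p = 3/4, Y ~ Binomial(13, 3/4); β is the probability the test does not reject, P(Y < 11).
Adding the binomial probabilities P(Y=0)+…+P(Y=10) at p = 3/4 gives 22394171/33554432.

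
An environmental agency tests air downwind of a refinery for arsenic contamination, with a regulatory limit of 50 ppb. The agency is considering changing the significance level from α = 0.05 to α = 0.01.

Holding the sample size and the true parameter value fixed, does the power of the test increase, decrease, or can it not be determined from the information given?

It decreases.

Tightening α shrinks the rejection region. When Ha holds, fewer sample outcomes clear the stricter threshold, so more fall in the acceptance region.
Since power = 1 − β and β increases, power decreases.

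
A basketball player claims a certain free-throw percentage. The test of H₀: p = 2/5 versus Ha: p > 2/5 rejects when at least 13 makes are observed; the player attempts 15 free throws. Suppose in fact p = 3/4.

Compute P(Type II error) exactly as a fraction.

820244467/1073741824

Under the alternative p = 3/4, S ~ Binomial(15, 3/4); β is the probability the test does not reject, P(S < 13).
Equivalently, β = 1 − P(S ≥ 13) = 820244467/1073741824.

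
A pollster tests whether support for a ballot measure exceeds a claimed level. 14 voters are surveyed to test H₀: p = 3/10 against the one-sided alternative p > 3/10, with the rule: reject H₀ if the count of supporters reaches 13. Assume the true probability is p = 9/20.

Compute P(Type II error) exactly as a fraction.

β = P(fail to reject H₀ | Ha true) = P(S ≤ 12 | p = 9/20), S ~ Binomial(14, 9/20).
Equivalently, β = 1 − P(S ≥ 13) = 1637985675869982373/1638400000000000000.

1637985675869982373/1638400000000000000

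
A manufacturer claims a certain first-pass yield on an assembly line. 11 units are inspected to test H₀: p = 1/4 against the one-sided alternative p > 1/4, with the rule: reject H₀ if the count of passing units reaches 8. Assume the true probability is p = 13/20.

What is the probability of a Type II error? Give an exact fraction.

A Type II error is failing to reject when Ha holds: with p = 13/20, β = P(X ≤ 7).
Adding the binomial probabilities P(X=0)+…+P(X=7) at p = 13/20 gives 2941183244209/5120000000000.

2941183244209/5120000000000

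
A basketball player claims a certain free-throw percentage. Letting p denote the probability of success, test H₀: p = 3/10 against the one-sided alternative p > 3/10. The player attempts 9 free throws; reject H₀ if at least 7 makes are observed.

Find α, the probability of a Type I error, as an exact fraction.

2145447/500000000

The Type I error probability is α = P(S ≥ 7) computed under H₀, where S ~ Binomial(9, 3/10).
Summing C(9,j)(3/10)^j(7/10)^{9−j} for j = 7,…,9 gives 2145447/500000000.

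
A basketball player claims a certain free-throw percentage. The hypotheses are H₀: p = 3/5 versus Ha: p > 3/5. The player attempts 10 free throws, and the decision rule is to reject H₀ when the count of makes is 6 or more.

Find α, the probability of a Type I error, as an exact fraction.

6182649/9765625

α = P(reject H₀ | H₀ true) = P(Y ≥ 6 | p = 3/5), with Y ~ Binomial(10, 3/5).
Adding the binomial terms for j = 6 through 10 with p = 3/5 yields 6182649/9765625.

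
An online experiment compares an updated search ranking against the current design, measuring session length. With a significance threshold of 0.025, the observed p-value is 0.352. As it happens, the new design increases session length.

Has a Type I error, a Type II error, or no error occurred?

The conventional null hypothesis is that the new design has no effect on session length.
Since p = 0.352 ≥ α = 0.025, H₀ is not rejected.
H₀ is false (actually the new design increases session length).
Failing to reject a false H₀ is a Type II error.

Type II error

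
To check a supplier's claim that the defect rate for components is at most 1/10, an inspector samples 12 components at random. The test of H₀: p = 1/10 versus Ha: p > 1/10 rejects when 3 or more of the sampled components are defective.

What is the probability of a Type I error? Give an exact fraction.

The significance level is the probability, assuming p = 1/10, of seeing 3 or more defectives in 12 draws.
Via the complement, α = 1 − Σ_{j=0}^{2} C(12,j)(1/10)^j(9/10)^{12-j} = 22173995549/200000000000.

22173995549/200000000000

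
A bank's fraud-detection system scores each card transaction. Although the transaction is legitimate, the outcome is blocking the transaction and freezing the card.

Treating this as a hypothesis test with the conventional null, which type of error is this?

The null hypothesis here is that the transaction is legitimate.
'Blocking the transaction and freezing the card' corresponds to rejecting H₀.
H₀ was rejected but H₀ is true — a Type I error (false positive).

Type I error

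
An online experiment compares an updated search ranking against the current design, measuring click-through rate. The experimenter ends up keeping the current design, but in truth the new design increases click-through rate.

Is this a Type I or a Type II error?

The null hypothesis here is that the new design has no effect on click-through rate.
'Keeping the current design' corresponds to failing to reject H₀.
H₀ was not rejected but H₀ is false — a Type II error (false negative).

Type II error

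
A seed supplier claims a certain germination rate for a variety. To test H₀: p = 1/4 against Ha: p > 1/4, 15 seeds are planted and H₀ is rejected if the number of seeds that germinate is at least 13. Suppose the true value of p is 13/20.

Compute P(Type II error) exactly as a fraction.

A Type II error is failing to reject when Ha holds: with p = 13/20, β = P(X ≤ 12).
Adding the binomial probabilities P(X=0)+…+P(X=12) at p = 13/20 gives 30745097163070342213/32768000000000000000.

30745097163070342213/32768000000000000000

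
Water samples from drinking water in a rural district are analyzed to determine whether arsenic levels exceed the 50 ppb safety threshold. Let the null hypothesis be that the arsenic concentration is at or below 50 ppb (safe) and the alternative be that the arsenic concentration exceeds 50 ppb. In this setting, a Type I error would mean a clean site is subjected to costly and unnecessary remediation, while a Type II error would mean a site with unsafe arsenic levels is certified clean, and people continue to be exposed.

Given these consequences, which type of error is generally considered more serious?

Type II error

The Type II consequence (a site with unsafe arsenic levels is certified clean, and people continue to be exposed) is more severe than the Type I consequence (a clean site is subjected to costly and unnecessary remediation).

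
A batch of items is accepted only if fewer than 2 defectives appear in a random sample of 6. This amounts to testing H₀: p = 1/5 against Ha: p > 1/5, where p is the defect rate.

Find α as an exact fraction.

α = P(reject H₀ | H₀ true) = P(S ≥ 2 | p = 1/5), S ~ Binomial(6, 1/5).
Computing the lower-tail complement: 1 − 2048/3125 = 1077/3125.

1077/3125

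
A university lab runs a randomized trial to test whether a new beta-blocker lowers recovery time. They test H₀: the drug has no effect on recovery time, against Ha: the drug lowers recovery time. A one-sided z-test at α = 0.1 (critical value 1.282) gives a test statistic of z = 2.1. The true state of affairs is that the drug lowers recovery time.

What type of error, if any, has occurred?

No error (correct decision).

Since z = 2.1 > z* = 1.282, H₀ is rejected.
H₀ is false (actually the drug lowers recovery time).
The decision matches the true state — no error.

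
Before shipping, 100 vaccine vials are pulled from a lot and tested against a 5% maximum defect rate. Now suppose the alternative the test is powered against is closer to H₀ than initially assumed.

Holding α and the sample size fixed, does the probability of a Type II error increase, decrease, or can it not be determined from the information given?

When the true parameter is near the null value, the test has a harder time distinguishing Ha from H₀.

It increases.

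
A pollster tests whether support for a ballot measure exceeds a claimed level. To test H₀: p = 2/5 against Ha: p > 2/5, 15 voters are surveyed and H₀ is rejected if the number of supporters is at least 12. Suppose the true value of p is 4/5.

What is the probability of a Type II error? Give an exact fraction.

Under the alternative p = 4/5, X ~ Binomial(15, 4/5); β is the probability the test does not reject, P(X < 12).
Summing C(15,j)·(4/5)^j·(1/5)^{15-j} for j = 0..11 gives 10737240461/30517578125.

10737240461/30517578125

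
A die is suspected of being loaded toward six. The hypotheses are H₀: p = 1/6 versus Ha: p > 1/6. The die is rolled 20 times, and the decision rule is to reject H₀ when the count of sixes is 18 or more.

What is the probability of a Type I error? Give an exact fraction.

539/406239826673664

The Type I error probability is α = P(X ≥ 18) computed under H₀, where X ~ Binomial(20, 1/6).
Adding the binomial terms for j = 18 through 20 with p = 1/6 yields 539/406239826673664.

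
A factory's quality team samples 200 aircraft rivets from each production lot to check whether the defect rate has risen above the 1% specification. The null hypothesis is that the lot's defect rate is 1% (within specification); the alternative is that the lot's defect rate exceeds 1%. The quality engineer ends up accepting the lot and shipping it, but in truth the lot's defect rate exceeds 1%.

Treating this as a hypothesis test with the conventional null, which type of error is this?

'Accepting the lot and shipping it' corresponds to failing to reject H₀.
H₀ was not rejected but H₀ is false — a Type II error (false negative).

Type II error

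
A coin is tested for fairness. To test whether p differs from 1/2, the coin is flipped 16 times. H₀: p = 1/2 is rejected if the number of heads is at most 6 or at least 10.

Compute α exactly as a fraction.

α = P(X ≤ 6 or X ≥ 10 | p = 1/2), X ~ Binomial(16, 1/2).
The two tails are symmetric, so α = 2·(1 + 16 + 120 + 560 + 1820 + 4368 + 8008)/2^16 = 29786/65536 = 14893/32768.

14893/32768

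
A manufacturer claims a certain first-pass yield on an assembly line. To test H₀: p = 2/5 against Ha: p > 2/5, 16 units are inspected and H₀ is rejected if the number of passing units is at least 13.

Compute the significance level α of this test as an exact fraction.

α = P(reject H₀ | H₀ true) = P(S ≥ 13 | p = 2/5), with S ~ Binomial(16, 2/5).
Adding the binomial terms for j = 13 through 16 with p = 2/5 yields 28639232/30517578125.

28639232/30517578125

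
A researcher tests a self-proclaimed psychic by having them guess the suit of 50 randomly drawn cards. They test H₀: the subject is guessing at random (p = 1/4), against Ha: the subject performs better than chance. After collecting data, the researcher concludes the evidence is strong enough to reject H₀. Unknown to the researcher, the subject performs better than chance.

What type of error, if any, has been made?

The test rejected a false H₀ — the decision matches the true state.

No error (correct decision).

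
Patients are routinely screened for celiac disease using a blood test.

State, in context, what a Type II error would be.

A Type II error would mean concluding that the patient does not have celiac disease (or at least failing to establish that the patient has celiac disease) when in fact the patient has celiac disease.

With the conventional null hypothesis that the patient does not have celiac disease:
A Type II error is failing to reject H₀ when H₀ is false.
Here that means clearing the patient as negative when actually the patient has celiac disease.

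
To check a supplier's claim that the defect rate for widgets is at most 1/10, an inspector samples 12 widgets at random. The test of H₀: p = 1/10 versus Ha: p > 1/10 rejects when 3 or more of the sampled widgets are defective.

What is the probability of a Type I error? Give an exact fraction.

Under H₀, X ~ Binomial(12, 1/10); the Type I error rate is P(X ≥ 3).
Via the complement, α = 1 − Σ_{j=0}^{2} C(12,j)(1/10)^j(9/10)^{12-j} = 22173995549/200000000000.

22173995549/200000000000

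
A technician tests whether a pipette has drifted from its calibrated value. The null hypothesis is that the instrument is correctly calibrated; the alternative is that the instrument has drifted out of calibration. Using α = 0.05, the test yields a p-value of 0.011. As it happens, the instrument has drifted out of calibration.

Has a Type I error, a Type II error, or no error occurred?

Neither — the decision is correct.

Since p = 0.011 < α = 0.05, H₀ is rejected.
H₀ is false (actually the instrument has drifted out of calibration).
The decision matches the true state — no error.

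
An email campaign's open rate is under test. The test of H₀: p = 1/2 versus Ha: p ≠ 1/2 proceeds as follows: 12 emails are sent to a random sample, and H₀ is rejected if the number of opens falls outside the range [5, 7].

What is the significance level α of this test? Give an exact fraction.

α = P(Y ≤ 4 or Y ≥ 8 | p = 1/2), Y ~ Binomial(12, 1/2).
The two tails are symmetric, so α = 2·(1 + 12 + 66 + 220 + 495)/2^12 = 1588/4096 = 397/1024.

397/1024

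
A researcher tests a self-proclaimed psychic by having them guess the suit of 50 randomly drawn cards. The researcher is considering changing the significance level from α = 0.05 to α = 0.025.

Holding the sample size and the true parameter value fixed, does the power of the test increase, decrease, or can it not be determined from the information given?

Tightening α shrinks the rejection region. When Ha holds, fewer sample outcomes clear the stricter threshold, so more fall in the acceptance region.
Since power = 1 − β and β increases, power decreases.

It decreases.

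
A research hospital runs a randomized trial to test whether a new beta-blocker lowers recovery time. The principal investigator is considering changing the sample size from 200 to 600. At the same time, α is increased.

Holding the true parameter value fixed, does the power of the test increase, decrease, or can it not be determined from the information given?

It increases.

Increasing n separates the H₀ and Ha sampling distributions, so under Ha fewer outcomes land in the acceptance region. A larger α widens the rejection region, so when the alternative is true more outcomes lead to rejection — failing to reject becomes less likely. Both changes push β in the same direction.
Since power = 1 − β and β decreases, power increases.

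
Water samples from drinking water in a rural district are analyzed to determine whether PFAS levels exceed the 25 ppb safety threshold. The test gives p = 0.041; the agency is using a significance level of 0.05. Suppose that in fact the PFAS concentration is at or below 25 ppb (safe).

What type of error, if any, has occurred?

The conventional null hypothesis is that the PFAS concentration is at or below 25 ppb (safe).
Since p = 0.041 < α = 0.05, H₀ is rejected.
H₀ is true (actually the PFAS concentration is at or below 25 ppb (safe)).
Rejecting a true H₀ is a Type I error.

Type I error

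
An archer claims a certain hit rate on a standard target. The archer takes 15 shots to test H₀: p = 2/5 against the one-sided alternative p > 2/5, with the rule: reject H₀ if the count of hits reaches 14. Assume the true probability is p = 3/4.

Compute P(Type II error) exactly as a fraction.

493824191/536870912

Under the alternative p = 3/4, S ~ Binomial(15, 3/4); β is the probability the test does not reject, P(S < 14).
Equivalently, β = 1 − P(S ≥ 14) = 493824191/536870912.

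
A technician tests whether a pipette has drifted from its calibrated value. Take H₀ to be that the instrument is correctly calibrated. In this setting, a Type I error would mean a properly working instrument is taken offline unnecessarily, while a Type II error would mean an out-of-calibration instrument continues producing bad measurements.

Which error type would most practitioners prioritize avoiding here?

The Type II consequence (an out-of-calibration instrument continues producing bad measurements) is more severe than the Type I consequence (a properly working instrument is taken offline unnecessarily).

Type II error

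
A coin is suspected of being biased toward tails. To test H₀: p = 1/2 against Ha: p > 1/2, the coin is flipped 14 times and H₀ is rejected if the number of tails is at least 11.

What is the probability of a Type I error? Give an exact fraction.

235/8192

The Type I error probability is α = P(X ≥ 11) computed under H₀, where X ~ Binomial(14, 1/2).
P(X ≥ 11) = [C(14,11) + C(14,12) + C(14,13) + C(14,14)] / 2^14 = (364 + 91 + 14 + 1) / 16384 = 470/16384 = 235/8192.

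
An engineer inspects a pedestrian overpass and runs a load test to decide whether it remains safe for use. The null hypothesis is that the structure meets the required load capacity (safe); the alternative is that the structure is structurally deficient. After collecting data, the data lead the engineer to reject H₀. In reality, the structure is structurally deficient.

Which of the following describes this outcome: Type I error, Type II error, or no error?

Neither — the decision is correct.

The test rejected a false H₀ — the decision matches the true state.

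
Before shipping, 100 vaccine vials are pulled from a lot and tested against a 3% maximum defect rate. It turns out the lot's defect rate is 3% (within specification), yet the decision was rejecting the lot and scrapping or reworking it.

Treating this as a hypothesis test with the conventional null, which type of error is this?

The null hypothesis here is that the lot's defect rate is 3% (within specification).
'Rejecting the lot and scrapping or reworking it' corresponds to rejecting H₀.
H₀ was rejected but H₀ is true — a Type I error (false positive).

Type I error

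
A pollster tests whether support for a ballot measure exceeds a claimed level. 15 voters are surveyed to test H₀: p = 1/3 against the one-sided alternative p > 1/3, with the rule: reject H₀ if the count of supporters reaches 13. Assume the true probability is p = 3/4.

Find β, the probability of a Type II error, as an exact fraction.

820244467/1073741824

A Type II error is failing to reject when Ha holds: with p = 3/4, β = P(S ≤ 12).
Adding the binomial probabilities P(S=0)+…+P(S=12) at p = 3/4 gives 820244467/1073741824.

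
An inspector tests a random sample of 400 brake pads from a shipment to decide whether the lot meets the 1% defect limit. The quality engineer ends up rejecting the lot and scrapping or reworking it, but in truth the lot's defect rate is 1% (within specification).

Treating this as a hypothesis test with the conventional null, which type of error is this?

Type I error

The null hypothesis here is that the lot's defect rate is 1% (within specification).
'Rejecting the lot and scrapping or reworking it' corresponds to rejecting H₀.
H₀ was rejected but H₀ is true — a Type I error (false positive).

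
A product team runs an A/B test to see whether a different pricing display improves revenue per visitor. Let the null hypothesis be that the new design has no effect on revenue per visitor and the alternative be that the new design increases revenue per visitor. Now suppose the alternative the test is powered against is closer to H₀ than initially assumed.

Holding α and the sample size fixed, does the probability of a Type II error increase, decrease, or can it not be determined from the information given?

When the true parameter is near the null value, the test has a harder time distinguishing Ha from H₀.

It increases.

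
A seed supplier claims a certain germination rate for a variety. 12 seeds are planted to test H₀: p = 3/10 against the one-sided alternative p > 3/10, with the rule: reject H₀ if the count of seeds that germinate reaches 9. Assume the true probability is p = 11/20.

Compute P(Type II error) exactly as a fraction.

Under the alternative p = 11/20, Y ~ Binomial(12, 11/20); β is the probability the test does not reject, P(Y < 9).
Summing C(12,j)·(11/20)^j·(9/20)^{12-j} for j = 0..8 gives 709043757719553/819200000000000.

709043757719553/819200000000000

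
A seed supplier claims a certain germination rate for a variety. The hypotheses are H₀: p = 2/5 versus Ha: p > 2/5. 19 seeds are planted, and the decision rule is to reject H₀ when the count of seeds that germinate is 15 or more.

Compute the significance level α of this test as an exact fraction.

2443902976/3814697265625

α = P(reject H₀ | H₀ true) = P(S ≥ 15 | p = 2/5), with S ~ Binomial(19, 2/5).
Adding the binomial terms for j = 15 through 19 with p = 2/5 yields 2443902976/3814697265625.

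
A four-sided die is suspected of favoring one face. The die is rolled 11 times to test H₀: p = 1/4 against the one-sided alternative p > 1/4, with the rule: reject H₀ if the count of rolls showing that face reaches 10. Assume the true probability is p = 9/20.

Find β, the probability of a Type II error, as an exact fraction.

20434671802787/20480000000000

β = P(fail to reject H₀ | Ha true) = P(K ≤ 9 | p = 9/20), K ~ Binomial(11, 9/20).
Summing C(11,j)·(9/20)^j·(11/20)^{11-j} for j = 0..9 gives 20434671802787/20480000000000.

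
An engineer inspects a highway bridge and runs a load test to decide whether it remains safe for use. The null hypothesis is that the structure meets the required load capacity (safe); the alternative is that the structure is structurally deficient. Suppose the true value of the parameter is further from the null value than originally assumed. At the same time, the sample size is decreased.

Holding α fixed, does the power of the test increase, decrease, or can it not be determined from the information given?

The first change alone would make β decrease; the second alone would make β increase. Which effect dominates depends on the magnitudes, which are not given.
Since power = 1 − β, the effect on power is likewise indeterminate.

Cannot be determined from the information given.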